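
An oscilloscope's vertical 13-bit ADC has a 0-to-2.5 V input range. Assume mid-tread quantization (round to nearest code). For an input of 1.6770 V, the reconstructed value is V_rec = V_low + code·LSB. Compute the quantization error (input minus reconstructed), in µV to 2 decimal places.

Step size: 2.5 V ÷ 2^13 = 305.18 µV.
(V_in − V_low)/LSB = (1.6770 − 0)/0.000305176 = 5495.1936 → code 5495 (round).
Reconstructed: 1.6769409 V.
Error = 1.6770 − 1.6769409 = 5.9082e-05 V = 59.08 µV.

59.08 µV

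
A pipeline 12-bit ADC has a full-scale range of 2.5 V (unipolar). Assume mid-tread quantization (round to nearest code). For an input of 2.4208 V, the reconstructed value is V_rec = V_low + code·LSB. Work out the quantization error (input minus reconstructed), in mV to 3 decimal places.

0.146 mV

Step size: 2.5 V ÷ 2^12 = 0.610 mV.
Scaled input = 3966.2387 LSBs, so code = 3966.
Code 3966 maps back to 0 + 3966×0.000610352 V = 2.4206543 V.
V_in − V_rec = 0.000145703 V = 0.146 mV.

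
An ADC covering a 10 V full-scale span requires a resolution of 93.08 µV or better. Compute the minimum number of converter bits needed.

Number of steps required ≥ 10 V / 93.08 µV = 107434.46.
Need 2^N ≥ 107434.46; 2^16 = 65536, 2^17 = 131072.
Minimum N = 17.

17 bits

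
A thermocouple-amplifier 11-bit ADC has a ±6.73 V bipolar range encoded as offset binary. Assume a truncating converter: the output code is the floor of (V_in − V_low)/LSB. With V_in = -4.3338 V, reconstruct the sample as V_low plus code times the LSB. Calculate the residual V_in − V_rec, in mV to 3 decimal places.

Step size: 13.46 V ÷ 2^11 = 6.572 mV.
Scaled input = 364.5927 LSBs, so code = 364.
Reconstructed: -4.3376953 V.
V_in − V_rec = 0.00389531 V = 3.895 mV.

3.895 mV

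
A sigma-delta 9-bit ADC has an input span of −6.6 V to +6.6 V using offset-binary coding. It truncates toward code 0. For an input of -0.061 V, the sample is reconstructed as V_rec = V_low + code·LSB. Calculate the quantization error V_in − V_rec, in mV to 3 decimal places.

Step size: 13.2 V ÷ 2^9 = 25.781 mV.
Scaled input = 253.6339 LSBs, so code = 253.
Code 253 maps back to (−6.6) + 253×0.0257812 V = -0.07734375 V.
Difference: 0.0163438 V → 16.344 mV.

16.344 mV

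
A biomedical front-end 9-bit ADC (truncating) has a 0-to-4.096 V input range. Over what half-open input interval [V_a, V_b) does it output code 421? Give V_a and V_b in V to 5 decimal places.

LSB = 4.096/2^9 = 8.000 mV.
V_a = V_low + 421·LSB = 3.368 V; V_b = V_low + 422·LSB = 3.376 V.

[3.36800 V, 3.37600 V)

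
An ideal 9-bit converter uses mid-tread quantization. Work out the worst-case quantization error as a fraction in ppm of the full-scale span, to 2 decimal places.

Rounding → worst-case error = ½ LSB = V_FS/2^10, so 1e+06/1024 = 976.562 ppm of full scale.

976.56 ppm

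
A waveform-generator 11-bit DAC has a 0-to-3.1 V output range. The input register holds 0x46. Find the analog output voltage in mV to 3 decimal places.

LSB = 3.1 V / 2^11 = 1.514 mV.
Code 0x46 = 70 decimal.
V_out = 0 + 70 × 0.00151367 V = 0.105957 V.
= 105.957 mV.

105.957 mV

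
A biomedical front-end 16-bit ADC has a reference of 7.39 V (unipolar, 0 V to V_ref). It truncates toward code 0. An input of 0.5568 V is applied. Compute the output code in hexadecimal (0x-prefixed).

code 0x1349 (decimal 4937)

LSB = 7.39 V / 65536 = 112.76 µV.
(0.5568 − 0) / 0.000112762 = 4937.814 LSBs.
So the output code is 4937.
In hexadecimal (0x-prefixed): 0x1349.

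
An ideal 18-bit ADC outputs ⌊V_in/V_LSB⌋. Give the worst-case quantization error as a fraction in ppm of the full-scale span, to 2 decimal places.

Truncating → worst-case error = 1 LSB = V_FS/2^18, so 1e+06/262144 = 3.8147 ppm of full scale.

3.81 ppm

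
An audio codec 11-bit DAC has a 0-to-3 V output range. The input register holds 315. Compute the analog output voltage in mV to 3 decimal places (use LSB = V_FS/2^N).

LSB = 3 V / 2^11 = 1.465 mV.
V_out = 0 + 315 × 0.00146484 V = 0.461426 V.
= 461.426 mV.

461.426 mV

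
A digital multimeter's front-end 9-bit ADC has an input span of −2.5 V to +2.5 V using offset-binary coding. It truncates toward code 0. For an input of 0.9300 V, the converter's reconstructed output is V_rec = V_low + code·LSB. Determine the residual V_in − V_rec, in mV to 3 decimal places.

LSB = 5/2^9 = 9.766 mV.
Scaled input = 351.2320 LSBs, so code = 351.
V_rec = (−2.5) + 351·0.00976562 = 0.92773438 V.
Error = 0.9300 − 0.92773438 = 0.00226562 V = 2.266 mV.

2.266 mV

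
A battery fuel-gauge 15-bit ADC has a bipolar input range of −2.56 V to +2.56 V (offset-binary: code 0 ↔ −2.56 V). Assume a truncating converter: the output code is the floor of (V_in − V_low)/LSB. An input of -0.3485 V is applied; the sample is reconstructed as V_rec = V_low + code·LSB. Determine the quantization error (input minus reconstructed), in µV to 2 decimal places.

93.75 µV

Step size: 5.12 V ÷ 2^15 = 156.25 µV.
Scaled input = 14153.6000 LSBs, so code = 14153.
V_rec = (−2.56) + 14153·0.00015625 = -0.34859375 V.
Difference: 9.375e-05 V → 93.75 µV.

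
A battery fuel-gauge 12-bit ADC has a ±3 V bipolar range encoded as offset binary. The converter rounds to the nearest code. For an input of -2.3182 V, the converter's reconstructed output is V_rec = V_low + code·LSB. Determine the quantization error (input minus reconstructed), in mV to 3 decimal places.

0.648 mV

Step size: 6 V ÷ 2^12 = 1.465 mV.
(-2.3182 − (−3))/0.00146484 = 465.4421; round gives code 465.
V_rec = (−3) + 465·0.00146484 = -2.3188477 V.
Error = -2.3182 − (−2.3188477) = 0.000647656 V = 0.648 mV.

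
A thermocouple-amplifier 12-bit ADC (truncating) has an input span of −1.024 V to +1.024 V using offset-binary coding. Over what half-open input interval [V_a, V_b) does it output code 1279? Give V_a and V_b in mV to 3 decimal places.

[-384.500 mV, -384.000 mV)

LSB = 2.048/2^12 = 0.500 mV.
V_a = V_low + 1279·LSB = -0.3845 V; V_b = V_low + 1280·LSB = -0.384 V.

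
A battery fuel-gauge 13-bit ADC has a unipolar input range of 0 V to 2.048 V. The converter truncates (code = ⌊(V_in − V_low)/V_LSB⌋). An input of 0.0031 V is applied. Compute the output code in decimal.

code 12

LSB = 2.048 V / 8192 = 250.00 µV.
(V_in − V_low)/LSB = (0.0031 − 0) / 0.00025 = 12.400.
So the output code is 12.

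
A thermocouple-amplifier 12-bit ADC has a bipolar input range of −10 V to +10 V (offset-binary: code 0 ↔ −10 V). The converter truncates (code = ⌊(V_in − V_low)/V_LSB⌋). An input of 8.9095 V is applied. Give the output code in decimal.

code 3872

With 4096 levels over 20 V, one step is 4.883 mV.
(8.9095 − (−10)) / 0.00488281 = 3872.666 LSBs.
⌊·⌋(3872.666) = 3872.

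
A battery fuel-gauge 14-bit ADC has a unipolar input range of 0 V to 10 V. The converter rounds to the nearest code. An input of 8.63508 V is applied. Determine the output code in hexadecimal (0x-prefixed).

LSB = 10 V / 16384 = 0.610 mV.
Input sits at 14147.715 steps above V_low.
round(14147.715) = 14148.
In hexadecimal (0x-prefixed): 0x3744.

code 0x3744 (decimal 14148)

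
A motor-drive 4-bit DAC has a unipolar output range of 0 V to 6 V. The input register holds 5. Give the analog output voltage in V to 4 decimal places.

1.8750 V

LSB = 6 V / 2^4 = 375.000 mV.
V_out = 0 + 5 × 0.375 V = 1.875 V.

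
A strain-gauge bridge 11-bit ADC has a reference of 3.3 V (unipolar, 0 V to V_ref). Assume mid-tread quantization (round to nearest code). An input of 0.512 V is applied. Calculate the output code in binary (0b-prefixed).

Full-scale span = 3.3 V; LSB = 3.3/2^11 = 1.611 mV.
(V_in − V_low)/LSB = (0.512 − 0) / 0.00161133 = 317.750.
Round → code 318.
In binary (0b-prefixed): 0b100111110.

code 0b100111110 (decimal 318)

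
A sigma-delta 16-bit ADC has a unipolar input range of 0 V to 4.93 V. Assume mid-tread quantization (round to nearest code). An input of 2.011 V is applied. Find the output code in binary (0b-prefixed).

Full-scale span = 4.93 V; LSB = 4.93/2^16 = 75.23 µV.
(V_in − V_low)/LSB = (2.011 − 0) / 7.52258e-05 = 26732.839.
Round → code 26733.
In binary (0b-prefixed): 0b110100001101101.

code 0b110100001101101 (decimal 26733)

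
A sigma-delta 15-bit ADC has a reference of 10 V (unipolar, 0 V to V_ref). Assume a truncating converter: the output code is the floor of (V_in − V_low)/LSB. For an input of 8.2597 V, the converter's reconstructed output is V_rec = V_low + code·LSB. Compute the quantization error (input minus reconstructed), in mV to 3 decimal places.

One LSB is 10 V / 32768 = 305.18 µV.
(V_in − V_low)/LSB = (8.2597 − 0)/0.000305176 = 27065.3850 → code 27065 (floor).
Reconstructed: 8.2595825 V.
Difference: 0.00011748 V → 0.117 mV.

0.117 mV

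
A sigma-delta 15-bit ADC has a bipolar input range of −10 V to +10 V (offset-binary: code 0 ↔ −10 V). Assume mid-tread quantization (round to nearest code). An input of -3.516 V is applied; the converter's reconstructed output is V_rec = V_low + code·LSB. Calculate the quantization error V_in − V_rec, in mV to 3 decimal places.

Step size: 20 V ÷ 2^15 = 0.610 mV.
(V_in − V_low)/LSB = (-3.516 − (−10))/0.000610352 = 10623.3856 → code 10623 (round).
V_rec = (−10) + 10623·0.000610352 = -3.5162354 V.
V_in − V_rec = 0.000235352 V = 0.235 mV.

0.235 mV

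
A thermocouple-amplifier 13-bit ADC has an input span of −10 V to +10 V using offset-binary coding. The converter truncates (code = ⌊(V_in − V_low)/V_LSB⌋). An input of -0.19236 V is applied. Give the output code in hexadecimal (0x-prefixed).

code 0xFB1 (decimal 4017)

With 8192 levels over 20 V, one step is 2.441 mV.
(-0.19236 − (−10)) / 0.00244141 = 4017.209 LSBs.
So the output code is 4017.
In hexadecimal (0x-prefixed): 0xFB1.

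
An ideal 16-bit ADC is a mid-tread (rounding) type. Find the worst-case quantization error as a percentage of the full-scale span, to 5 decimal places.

Rounding → worst-case error = ½ LSB = V_FS/2^17, so 100/131072 = 0.000762939 % of full scale.

0.00076 %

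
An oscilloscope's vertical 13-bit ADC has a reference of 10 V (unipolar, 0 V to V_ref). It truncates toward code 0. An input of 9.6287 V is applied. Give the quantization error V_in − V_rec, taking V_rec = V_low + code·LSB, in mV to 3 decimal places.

1.014 mV

LSB = 10/2^13 = 1.221 mV.
Scaled input = 7887.8310 LSBs, so code = 7887.
V_rec = 0 + 7887·0.0012207 = 9.6276855 V.
Error = 9.6287 − 9.6276855 = 0.00101445 V = 1.014 mV.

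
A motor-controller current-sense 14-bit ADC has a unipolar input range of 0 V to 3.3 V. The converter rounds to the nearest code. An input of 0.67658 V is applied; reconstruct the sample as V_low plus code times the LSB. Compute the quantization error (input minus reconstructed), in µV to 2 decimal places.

Step size: 3.3 V ÷ 2^14 = 201.42 µV.
Scaled input = 3359.1172 LSBs, so code = 3359.
Code 3359 maps back to 0 + 3359×0.000201416 V = 0.6765564 V.
Error = 0.67658 − 0.6765564 = 2.36035e-05 V = 23.60 µV.

23.60 µV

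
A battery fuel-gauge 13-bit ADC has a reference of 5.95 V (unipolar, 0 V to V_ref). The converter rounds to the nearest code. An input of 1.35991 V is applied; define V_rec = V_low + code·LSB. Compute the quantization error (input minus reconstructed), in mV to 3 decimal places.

Step size: 5.95 V ÷ 2^13 = 0.726 mV.
(1.35991 − 0)/0.000726318 = 1872.3332; round gives code 1872.
Reconstructed: 1.359668 V.
Error = 1.35991 − 1.359668 = 0.000242031 V = 0.242 mV.

0.242 mV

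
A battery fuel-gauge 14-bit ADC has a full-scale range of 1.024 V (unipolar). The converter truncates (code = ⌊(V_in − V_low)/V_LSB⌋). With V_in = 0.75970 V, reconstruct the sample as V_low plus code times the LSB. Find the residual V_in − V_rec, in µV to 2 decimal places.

12.50 µV

One LSB is 1.024 V / 16384 = 62.50 µV.
Scaled input = 12155.2000 LSBs, so code = 12155.
Reconstructed: 0.7596875 V.
V_in − V_rec = 1.25e-05 V = 12.50 µV.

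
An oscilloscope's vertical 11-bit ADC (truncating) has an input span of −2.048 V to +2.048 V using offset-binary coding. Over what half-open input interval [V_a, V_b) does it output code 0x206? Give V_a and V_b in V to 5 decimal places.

[-1.01200 V, -1.01000 V)

LSB = 4.096/2^11 = 2.000 mV.
Code 0x206 = 518 decimal.
V_a = V_low + 518·LSB = -1.012 V; V_b = V_low + 519·LSB = -1.01 V.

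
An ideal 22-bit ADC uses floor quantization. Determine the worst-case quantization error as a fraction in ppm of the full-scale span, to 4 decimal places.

Truncating → worst-case error = 1 LSB = V_FS/2^22, so 1e+06/4194304 = 0.238419 ppm of full scale.

0.2384 ppm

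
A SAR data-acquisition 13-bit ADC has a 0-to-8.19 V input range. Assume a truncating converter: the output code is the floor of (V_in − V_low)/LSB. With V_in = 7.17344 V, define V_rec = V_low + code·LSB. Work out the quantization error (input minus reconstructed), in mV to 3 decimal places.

0.192 mV

One LSB is 8.19 V / 8192 = 1.000 mV.
(V_in − V_low)/LSB = (7.17344 − 0)/0.000999756 = 7175.1918 → code 7175 (floor).
Reconstructed: 7.1732483 V.
V_in − V_rec = 0.000191709 V = 0.192 mV.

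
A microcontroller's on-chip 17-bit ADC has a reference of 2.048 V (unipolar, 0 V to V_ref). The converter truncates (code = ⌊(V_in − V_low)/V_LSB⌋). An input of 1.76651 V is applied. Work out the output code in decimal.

code 113056

LSB = 2.048 V / 131072 = 15.62 µV.
(1.76651 − 0) / 1.5625e-05 = 113056.640 LSBs.
Floor → code 113056.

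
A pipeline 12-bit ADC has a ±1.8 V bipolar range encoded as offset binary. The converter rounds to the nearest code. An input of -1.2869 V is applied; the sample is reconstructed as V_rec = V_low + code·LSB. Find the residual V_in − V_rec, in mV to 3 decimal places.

One LSB is 3.6 V / 4096 = 0.879 mV.
(-1.2869 − (−1.8))/0.000878906 = 583.7938; round gives code 584.
V_rec = (−1.8) + 584·0.000878906 = -1.2867187 V.
V_in − V_rec = -0.00018125 V = -0.181 mV.

-0.181 mV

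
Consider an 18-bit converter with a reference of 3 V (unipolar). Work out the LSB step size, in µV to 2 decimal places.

Full-scale span = 3 V.
LSB = 3 / 2^18 = 3 / 262144 = 1.14441e-05 V = 11.44 µV.

11.44 µV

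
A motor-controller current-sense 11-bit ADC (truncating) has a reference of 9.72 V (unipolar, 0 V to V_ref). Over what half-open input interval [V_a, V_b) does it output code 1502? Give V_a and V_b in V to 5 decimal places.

LSB = 9.72/2^11 = 4.746 mV.
V_a = V_low + 1502·LSB = 7.12863 V; V_b = V_low + 1503·LSB = 7.13338 V.

[7.12863 V, 7.13338 V)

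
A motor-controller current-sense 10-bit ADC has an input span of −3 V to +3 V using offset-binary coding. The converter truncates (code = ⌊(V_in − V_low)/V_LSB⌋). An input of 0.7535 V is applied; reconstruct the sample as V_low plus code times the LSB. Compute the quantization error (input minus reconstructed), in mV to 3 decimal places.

3.500 mV

LSB = 6/2^10 = 5.859 mV.
Scaled input = 640.5973 LSBs, so code = 640.
Reconstructed: 0.75 V.
Error = 0.7535 − 0.75 = 0.0035 V = 3.500 mV.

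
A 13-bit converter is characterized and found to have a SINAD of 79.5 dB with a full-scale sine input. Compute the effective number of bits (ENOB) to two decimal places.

ENOB = (SINAD − 1.76) / 6.02 = (79.5 − 1.76)/6.02 = 12.914.

12.91 bits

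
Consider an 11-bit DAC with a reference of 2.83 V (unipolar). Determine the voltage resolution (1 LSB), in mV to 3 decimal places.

Full-scale span = 2.83 V.
LSB = 2.83 / 2^11 = 2.83 / 2048 = 0.00138184 V = 1.382 mV.

1.382 mV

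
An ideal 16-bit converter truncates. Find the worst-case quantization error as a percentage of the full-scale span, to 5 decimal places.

Truncating → worst-case error = 1 LSB = V_FS/2^16, so 100/65536 = 0.00152588 % of full scale.

0.00153 %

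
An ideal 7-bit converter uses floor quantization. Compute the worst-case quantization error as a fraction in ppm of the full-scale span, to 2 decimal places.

Truncating → worst-case error = 1 LSB = V_FS/2^7, so 1e+06/128 = 7812.5 ppm of full scale.

7812.50 ppm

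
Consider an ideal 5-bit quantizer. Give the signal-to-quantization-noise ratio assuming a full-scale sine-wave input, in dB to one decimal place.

SNR ≈ 6.02·N + 1.76 dB = 6.02·5 + 1.76 = 31.86 dB.

31.9 dB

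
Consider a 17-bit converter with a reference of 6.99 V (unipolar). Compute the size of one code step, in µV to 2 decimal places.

Full-scale span = 6.99 V.
LSB = 6.99 / 2^17 = 6.99 / 131072 = 5.33295e-05 V = 53.33 µV.

53.33 µV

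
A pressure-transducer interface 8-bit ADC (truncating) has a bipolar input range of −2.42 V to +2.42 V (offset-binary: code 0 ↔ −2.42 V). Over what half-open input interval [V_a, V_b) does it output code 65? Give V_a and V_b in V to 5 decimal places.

[-1.19109 V, -1.17219 V)

LSB = 4.84/2^8 = 18.906 mV.
V_a = V_low + 65·LSB = -1.19109 V; V_b = V_low + 66·LSB = -1.17219 V.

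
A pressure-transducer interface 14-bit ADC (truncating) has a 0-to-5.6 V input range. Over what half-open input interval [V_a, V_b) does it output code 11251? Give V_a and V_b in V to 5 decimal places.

LSB = 5.6/2^14 = 341.80 µV.
V_a = V_low + 11251·LSB = 3.84556 V; V_b = V_low + 11252·LSB = 3.8459 V.

[3.84556 V, 3.84590 V)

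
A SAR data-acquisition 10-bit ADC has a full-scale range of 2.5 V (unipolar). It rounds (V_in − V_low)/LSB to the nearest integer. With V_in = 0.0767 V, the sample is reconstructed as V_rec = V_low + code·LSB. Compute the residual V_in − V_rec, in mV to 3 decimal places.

1.016 mV

Step size: 2.5 V ÷ 2^10 = 2.441 mV.
(V_in − V_low)/LSB = (0.0767 − 0)/0.00244141 = 31.4163 → code 31 (round).
Code 31 maps back to 0 + 31×0.00244141 V = 0.075683594 V.
Error = 0.0767 − 0.075683594 = 0.00101641 V = 1.016 mV.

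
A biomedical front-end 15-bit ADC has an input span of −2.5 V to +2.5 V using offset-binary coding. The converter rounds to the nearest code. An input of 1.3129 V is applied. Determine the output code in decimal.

With 32768 levels over 5 V, one step is 152.59 µV.
Input sits at 24988.221 steps above V_low.
Round → code 24988.

code 24988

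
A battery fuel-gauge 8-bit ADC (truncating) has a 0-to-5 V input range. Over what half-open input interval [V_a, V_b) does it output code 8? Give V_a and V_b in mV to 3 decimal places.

LSB = 5/2^8 = 19.531 mV.
V_a = V_low + 8·LSB = 0.15625 V; V_b = V_low + 9·LSB = 0.175781 V.

[156.250 mV, 175.781 mV)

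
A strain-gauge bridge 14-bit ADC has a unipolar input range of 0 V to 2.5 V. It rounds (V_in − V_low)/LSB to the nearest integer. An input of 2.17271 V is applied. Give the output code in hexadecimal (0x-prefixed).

Full-scale span = 2.5 V; LSB = 2.5/2^14 = 152.59 µV.
(V_in − V_low)/LSB = (2.17271 − 0) / 0.000152588 = 14239.072.
Round → code 14239.
In hexadecimal (0x-prefixed): 0x379F.

code 0x379F (decimal 14239)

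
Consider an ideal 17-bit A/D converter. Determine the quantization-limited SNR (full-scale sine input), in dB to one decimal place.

SNR ≈ 6.02·N + 1.76 dB = 6.02·17 + 1.76 = 104.10 dB.

104.1 dB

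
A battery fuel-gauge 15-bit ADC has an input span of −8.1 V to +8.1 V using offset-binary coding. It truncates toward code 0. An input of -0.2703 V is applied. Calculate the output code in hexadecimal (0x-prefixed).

LSB = 16.2 V / 32768 = 494.38 µV.
(-0.2703 − (−8.1)) / 0.000494385 = 15837.260 LSBs.
So the output code is 15837.
In hexadecimal (0x-prefixed): 0x3DDD.

code 0x3DDD (decimal 15837)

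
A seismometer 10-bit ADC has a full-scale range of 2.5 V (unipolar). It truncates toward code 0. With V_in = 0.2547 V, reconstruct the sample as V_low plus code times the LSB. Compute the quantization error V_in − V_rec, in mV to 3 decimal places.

LSB = 2.5/2^10 = 2.441 mV.
Scaled input = 104.3251 LSBs, so code = 104.
V_rec = 0 + 104·0.00244141 = 0.25390625 V.
Error = 0.2547 − 0.25390625 = 0.00079375 V = 0.794 mV.

0.794 mV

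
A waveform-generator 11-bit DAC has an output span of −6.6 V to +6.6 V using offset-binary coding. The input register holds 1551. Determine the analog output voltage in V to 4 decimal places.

LSB = 13.2 V / 2^11 = 6.445 mV.
V_out = (−6.6) + 1551 × 0.00644531 V = 3.39668 V.

3.3967 V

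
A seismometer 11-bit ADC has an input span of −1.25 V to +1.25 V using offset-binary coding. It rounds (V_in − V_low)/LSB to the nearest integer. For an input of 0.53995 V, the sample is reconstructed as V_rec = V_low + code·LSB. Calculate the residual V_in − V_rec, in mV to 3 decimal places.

0.399 mV

LSB = 2.5/2^11 = 1.221 mV.
(0.53995 − (−1.25))/0.0012207 = 1466.3270; round gives code 1466.
Reconstructed: 0.53955078 V.
Error = 0.53995 − 0.53955078 = 0.000399219 V = 0.399 mV.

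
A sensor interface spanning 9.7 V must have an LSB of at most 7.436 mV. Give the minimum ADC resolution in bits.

11 bits

Number of steps required ≥ 9.7 V / 7.436 mV = 1304.46.
Need 2^N ≥ 1304.46; 2^10 = 1024, 2^11 = 2048.
Minimum N = 11.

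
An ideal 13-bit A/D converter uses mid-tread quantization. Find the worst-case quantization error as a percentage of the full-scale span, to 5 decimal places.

Rounding → worst-case error = ½ LSB = V_FS/2^14, so 100/16384 = 0.00610352 % of full scale.

0.00610 %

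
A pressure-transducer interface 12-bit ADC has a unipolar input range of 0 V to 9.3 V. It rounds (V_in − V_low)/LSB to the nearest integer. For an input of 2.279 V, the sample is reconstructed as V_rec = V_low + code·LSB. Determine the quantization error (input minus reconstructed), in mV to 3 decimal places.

-0.590 mV

LSB = 9.3/2^12 = 2.271 mV.
Scaled input = 1003.7402 LSBs, so code = 1004.
Code 1004 maps back to 0 + 1004×0.00227051 V = 2.2795898 V.
Error = 2.279 − 2.2795898 = -0.000589844 V = -0.590 mV.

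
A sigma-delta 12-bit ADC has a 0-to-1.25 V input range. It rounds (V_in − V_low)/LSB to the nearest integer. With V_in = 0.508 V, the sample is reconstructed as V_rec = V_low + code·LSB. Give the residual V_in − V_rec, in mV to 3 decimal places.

LSB = 1.25/2^12 = 305.18 µV.
(0.508 − 0)/0.000305176 = 1664.6144; round gives code 1665.
Reconstructed: 0.50811768 V.
Difference: -0.000117676 V → -0.118 mV.

-0.118 mV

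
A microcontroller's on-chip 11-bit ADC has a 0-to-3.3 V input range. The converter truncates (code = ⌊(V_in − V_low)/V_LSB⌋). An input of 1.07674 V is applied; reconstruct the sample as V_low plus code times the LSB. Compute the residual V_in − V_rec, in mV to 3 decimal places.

LSB = 3.3/2^11 = 1.611 mV.
(1.07674 − 0)/0.00161133 = 668.2314; ⌊·⌋ gives code 668.
Code 668 maps back to 0 + 668×0.00161133 V = 1.0763672 V.
V_in − V_rec = 0.000372812 V = 0.373 mV.

0.373 mV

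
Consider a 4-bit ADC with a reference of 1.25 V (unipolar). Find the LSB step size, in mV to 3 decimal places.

Full-scale span = 1.25 V.
LSB = 1.25 / 2^4 = 1.25 / 16 = 0.078125 V = 78.125 mV.

78.125 mV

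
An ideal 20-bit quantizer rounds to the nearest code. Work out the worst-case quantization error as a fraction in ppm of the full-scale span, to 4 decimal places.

Rounding → worst-case error = ½ LSB = V_FS/2^21, so 1e+06/2097152 = 0.476837 ppm of full scale.

0.4768 ppm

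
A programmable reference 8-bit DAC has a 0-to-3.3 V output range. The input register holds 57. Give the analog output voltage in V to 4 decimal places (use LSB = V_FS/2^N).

LSB = 3.3 V / 2^8 = 12.891 mV.
V_out = 0 + 57 × 0.0128906 V = 0.734766 V.

0.7348 V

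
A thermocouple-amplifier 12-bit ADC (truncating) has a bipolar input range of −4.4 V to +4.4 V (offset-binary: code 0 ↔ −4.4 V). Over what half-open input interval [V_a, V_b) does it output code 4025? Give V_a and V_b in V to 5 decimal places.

LSB = 8.8/2^12 = 2.148 mV.
V_a = V_low + 4025·LSB = 4.24746 V; V_b = V_low + 4026·LSB = 4.24961 V.

[4.24746 V, 4.24961 V)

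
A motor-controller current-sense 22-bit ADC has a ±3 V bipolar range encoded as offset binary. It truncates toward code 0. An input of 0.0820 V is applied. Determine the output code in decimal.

code 2154474

LSB = 6 V / 4194304 = 1.43 µV.
(V_in − V_low)/LSB = (0.0820 − (−3)) / 1.43051e-06 = 2154474.155.
So the output code is 2154474.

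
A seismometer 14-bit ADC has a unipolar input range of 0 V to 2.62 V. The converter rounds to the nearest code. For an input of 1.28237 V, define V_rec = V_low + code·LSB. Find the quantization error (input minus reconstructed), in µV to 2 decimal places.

LSB = 2.62/2^14 = 159.91 µV.
(1.28237 − 0)/0.000159912 = 8019.2176; round gives code 8019.
Reconstructed: 1.2823352 V.
V_in − V_rec = 3.47949e-05 V = 34.79 µV.

34.79 µV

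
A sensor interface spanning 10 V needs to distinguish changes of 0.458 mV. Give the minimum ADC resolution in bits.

15 bits

Number of steps required ≥ 10 V / 0.458 mV = 21834.06.
Need 2^N ≥ 21834.06; 2^14 = 16384, 2^15 = 32768.
Minimum N = 15.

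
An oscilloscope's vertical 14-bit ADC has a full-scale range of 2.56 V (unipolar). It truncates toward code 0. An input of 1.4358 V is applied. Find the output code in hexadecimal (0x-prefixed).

LSB = 2.56 V / 16384 = 156.25 µV.
(1.4358 − 0) / 0.00015625 = 9189.120 LSBs.
So the output code is 9189.
In hexadecimal (0x-prefixed): 0x23E5.

code 0x23E5 (decimal 9189)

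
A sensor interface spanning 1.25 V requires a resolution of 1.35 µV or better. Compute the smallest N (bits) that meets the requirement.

20 bits

Number of steps required ≥ 1.25 V / 1.35 µV = 925925.93.
Need 2^N ≥ 925925.93; 2^19 = 524288, 2^20 = 1048576.
Minimum N = 20.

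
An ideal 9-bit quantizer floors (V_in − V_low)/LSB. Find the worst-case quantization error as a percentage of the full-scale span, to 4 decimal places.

Truncating → worst-case error = 1 LSB = V_FS/2^9, so 100/512 = 0.195312 % of full scale.

0.1953 %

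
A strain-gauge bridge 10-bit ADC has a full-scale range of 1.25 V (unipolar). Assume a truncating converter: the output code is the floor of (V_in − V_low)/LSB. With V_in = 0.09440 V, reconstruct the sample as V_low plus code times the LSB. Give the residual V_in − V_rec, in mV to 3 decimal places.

0.406 mV

LSB = 1.25/2^10 = 1.221 mV.
Scaled input = 77.3325 LSBs, so code = 77.
Code 77 maps back to 0 + 77×0.0012207 V = 0.093994141 V.
Error = 0.09440 − 0.093994141 = 0.000405859 V = 0.406 mV.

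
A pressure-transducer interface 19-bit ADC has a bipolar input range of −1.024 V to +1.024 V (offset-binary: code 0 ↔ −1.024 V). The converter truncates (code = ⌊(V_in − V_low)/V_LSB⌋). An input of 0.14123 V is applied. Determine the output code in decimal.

With 524288 levels over 2.048 V, one step is 3.91 µV.
Input sits at 298298.880 steps above V_low.
Floor → code 298298.

code 298298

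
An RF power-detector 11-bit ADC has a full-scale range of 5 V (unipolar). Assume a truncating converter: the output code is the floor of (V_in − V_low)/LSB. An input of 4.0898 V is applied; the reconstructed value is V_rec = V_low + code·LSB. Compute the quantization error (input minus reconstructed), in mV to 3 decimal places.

LSB = 5/2^11 = 2.441 mV.
(V_in − V_low)/LSB = (4.0898 − 0)/0.00244141 = 1675.1821 → code 1675 (floor).
V_rec = 0 + 1675·0.00244141 = 4.0893555 V.
Difference: 0.000444531 V → 0.445 mV.

0.445 mV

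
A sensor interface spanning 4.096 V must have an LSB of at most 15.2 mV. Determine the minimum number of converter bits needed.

Number of steps required ≥ 4.096 V / 15.2 mV = 269.47.
Need 2^N ≥ 269.47; 2^8 = 256, 2^9 = 512.
Minimum N = 9.

9 bits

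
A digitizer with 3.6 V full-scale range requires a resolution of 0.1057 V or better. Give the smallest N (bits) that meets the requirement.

6 bits

Number of steps required ≥ 3.6 V / 0.1057 V = 34.06.
Need 2^N ≥ 34.06; 2^5 = 32, 2^6 = 64.
Minimum N = 6.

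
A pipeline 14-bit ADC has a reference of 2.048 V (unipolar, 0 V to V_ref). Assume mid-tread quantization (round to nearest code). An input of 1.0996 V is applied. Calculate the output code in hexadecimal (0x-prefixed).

code 0x225D (decimal 8797)

LSB = 2.048 V / 16384 = 125.00 µV.
Input sits at 8796.800 steps above V_low.
round(8796.800) = 8797.
In hexadecimal (0x-prefixed): 0x225D.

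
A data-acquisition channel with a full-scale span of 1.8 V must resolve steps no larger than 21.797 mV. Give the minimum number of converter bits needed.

Number of steps required ≥ 1.8 V / 21.797 mV = 82.58.
Need 2^N ≥ 82.58; 2^6 = 64, 2^7 = 128.
Minimum N = 7.

7 bits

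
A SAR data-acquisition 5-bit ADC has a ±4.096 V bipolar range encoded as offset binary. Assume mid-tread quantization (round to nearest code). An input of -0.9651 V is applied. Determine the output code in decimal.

LSB = 8.192 V / 32 = 256.000 mV.
(V_in − V_low)/LSB = (-0.9651 − (−4.096)) / 0.256 = 12.230.
round(12.230) = 12.

code 12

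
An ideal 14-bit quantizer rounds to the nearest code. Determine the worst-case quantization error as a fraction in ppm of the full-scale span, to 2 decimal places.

Rounding → worst-case error = ½ LSB = V_FS/2^15, so 1e+06/32768 = 30.5176 ppm of full scale.

30.52 ppm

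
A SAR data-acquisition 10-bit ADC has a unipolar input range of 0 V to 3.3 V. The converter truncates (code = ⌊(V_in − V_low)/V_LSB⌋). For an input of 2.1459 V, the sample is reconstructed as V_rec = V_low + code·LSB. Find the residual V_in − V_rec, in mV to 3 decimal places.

2.834 mV

LSB = 3.3/2^10 = 3.223 mV.
(V_in − V_low)/LSB = (2.1459 − 0)/0.00322266 = 665.8793 → code 665 (floor).
V_rec = 0 + 665·0.00322266 = 2.1430664 V.
Error = 2.1459 − 2.1430664 = 0.00283359 V = 2.834 mV.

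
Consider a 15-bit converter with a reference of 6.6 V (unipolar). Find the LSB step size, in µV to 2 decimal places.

Full-scale span = 6.6 V.
LSB = 6.6 / 2^15 = 6.6 / 32768 = 0.000201416 V = 201.42 µV.

201.42 µV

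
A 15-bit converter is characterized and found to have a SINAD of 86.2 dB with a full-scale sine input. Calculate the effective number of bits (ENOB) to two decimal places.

14.03 bits

ENOB = (SINAD − 1.76) / 6.02 = (86.2 − 1.76)/6.02 = 14.027.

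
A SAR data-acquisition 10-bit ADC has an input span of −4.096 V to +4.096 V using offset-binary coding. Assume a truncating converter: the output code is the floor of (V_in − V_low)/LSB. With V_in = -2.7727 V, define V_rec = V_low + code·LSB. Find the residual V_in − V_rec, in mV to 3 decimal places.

Step size: 8.192 V ÷ 2^10 = 8.000 mV.
Scaled input = 165.4125 LSBs, so code = 165.
V_rec = (−4.096) + 165·0.008 = -2.776 V.
Difference: 0.0033 V → 3.300 mV.

3.300 mV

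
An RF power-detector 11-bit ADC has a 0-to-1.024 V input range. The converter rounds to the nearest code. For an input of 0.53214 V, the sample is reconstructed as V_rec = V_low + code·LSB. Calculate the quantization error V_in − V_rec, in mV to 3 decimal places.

LSB = 1.024/2^11 = 0.500 mV.
(0.53214 − 0)/0.0005 = 1064.2800; round gives code 1064.
Reconstructed: 0.532 V.
V_in − V_rec = 0.00014 V = 0.140 mV.

0.140 mV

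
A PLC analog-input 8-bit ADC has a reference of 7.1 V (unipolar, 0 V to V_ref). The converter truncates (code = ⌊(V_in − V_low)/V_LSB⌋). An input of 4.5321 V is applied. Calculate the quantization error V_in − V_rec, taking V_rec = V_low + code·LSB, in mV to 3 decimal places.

11.397 mV

LSB = 7.1/2^8 = 27.734 mV.
(4.5321 − 0)/0.0277344 = 163.4109; ⌊·⌋ gives code 163.
Code 163 maps back to 0 + 163×0.0277344 V = 4.5207031 V.
Error = 4.5321 − 4.5207031 = 0.0113969 V = 11.397 mV.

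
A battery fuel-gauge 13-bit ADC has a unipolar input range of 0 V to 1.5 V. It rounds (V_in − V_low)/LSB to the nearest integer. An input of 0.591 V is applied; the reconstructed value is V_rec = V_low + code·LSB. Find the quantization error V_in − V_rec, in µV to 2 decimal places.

-64.45 µV

One LSB is 1.5 V / 8192 = 183.11 µV.
(V_in − V_low)/LSB = (0.591 − 0)/0.000183105 = 3227.6480 → code 3228 (round).
Code 3228 maps back to 0 + 3228×0.000183105 V = 0.59106445 V.
Difference: -6.44531e-05 V → -64.45 µV.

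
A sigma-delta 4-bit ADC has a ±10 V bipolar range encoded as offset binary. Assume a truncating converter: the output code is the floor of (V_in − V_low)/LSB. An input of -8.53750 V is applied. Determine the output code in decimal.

LSB = 20 V / 16 = 1.2500 V.
(V_in − V_low)/LSB = (-8.53750 − (−10)) / 1.25 = 1.170.
Floor → code 1.

code 1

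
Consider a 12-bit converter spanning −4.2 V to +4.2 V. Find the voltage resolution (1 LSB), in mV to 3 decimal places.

Full-scale span = 8.4 V.
LSB = 8.4 / 2^12 = 8.4 / 4096 = 0.00205078 V = 2.051 mV.

2.051 mV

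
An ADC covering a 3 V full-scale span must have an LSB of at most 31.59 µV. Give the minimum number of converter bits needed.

Number of steps required ≥ 3 V / 31.59 µV = 94966.76.
Need 2^N ≥ 94966.76; 2^16 = 65536, 2^17 = 131072.
Minimum N = 17.

17 bits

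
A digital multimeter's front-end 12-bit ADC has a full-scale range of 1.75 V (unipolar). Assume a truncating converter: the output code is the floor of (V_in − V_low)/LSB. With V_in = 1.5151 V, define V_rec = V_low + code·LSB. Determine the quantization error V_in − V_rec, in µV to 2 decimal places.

85.35 µV

One LSB is 1.75 V / 4096 = 427.25 µV.
(V_in − V_low)/LSB = (1.5151 − 0)/0.000427246 = 3546.1998 → code 3546 (floor).
V_rec = 0 + 3546·0.000427246 = 1.5150146 V.
V_in − V_rec = 8.53516e-05 V = 85.35 µV.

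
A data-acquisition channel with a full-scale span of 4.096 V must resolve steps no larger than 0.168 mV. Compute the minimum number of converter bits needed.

15 bits

Number of steps required ≥ 4.096 V / 0.168 mV = 24380.95.
Need 2^N ≥ 24380.95; 2^14 = 16384, 2^15 = 32768.
Minimum N = 15.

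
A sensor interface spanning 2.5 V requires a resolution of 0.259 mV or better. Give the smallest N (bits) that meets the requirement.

14 bits

Number of steps required ≥ 2.5 V / 0.259 mV = 9652.51.
Need 2^N ≥ 9652.51; 2^13 = 8192, 2^14 = 16384.
Minimum N = 14.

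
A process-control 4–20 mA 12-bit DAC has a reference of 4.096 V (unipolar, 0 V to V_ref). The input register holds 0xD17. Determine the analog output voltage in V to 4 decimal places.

3.3510 V

LSB = 4.096 V / 2^12 = 1.000 mV.
Code 0xD17 = 3351 decimal.
V_out = 0 + 3351 × 0.001 V = 3.351 V.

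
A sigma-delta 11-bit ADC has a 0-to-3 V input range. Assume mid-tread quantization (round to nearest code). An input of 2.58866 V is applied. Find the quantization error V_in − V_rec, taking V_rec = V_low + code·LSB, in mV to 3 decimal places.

0.281 mV

One LSB is 3 V / 2048 = 1.465 mV.
Scaled input = 1767.1919 LSBs, so code = 1767.
Code 1767 maps back to 0 + 1767×0.00146484 V = 2.5883789 V.
V_in − V_rec = 0.000281094 V = 0.281 mV.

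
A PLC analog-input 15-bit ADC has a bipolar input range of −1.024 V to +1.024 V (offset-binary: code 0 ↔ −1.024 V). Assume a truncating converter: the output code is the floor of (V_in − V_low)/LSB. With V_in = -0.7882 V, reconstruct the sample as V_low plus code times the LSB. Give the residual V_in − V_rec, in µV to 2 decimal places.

50.00 µV

LSB = 2.048/2^15 = 62.50 µV.
(-0.7882 − (−1.024))/6.25e-05 = 3772.8000; ⌊·⌋ gives code 3772.
Code 3772 maps back to (−1.024) + 3772×6.25e-05 V = -0.78825 V.
Difference: 5e-05 V → 50.00 µV.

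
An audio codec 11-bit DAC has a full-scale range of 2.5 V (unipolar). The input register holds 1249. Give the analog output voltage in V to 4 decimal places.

LSB = 2.5 V / 2^11 = 1.221 mV.
V_out = 0 + 1249 × 0.0012207 V = 1.52466 V.

1.5247 V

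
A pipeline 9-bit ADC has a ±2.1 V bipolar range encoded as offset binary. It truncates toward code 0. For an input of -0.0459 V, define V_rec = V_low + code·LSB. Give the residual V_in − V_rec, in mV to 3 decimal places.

3.319 mV

Step size: 4.2 V ÷ 2^9 = 8.203 mV.
(V_in − V_low)/LSB = (-0.0459 − (−2.1))/0.00820313 = 250.4046 → code 250 (floor).
V_rec = (−2.1) + 250·0.00820313 = -0.04921875 V.
Difference: 0.00331875 V → 3.319 mV.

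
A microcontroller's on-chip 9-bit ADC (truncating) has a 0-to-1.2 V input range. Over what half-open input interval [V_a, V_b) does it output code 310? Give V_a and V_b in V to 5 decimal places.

[0.72656 V, 0.72891 V)

LSB = 1.2/2^9 = 2.344 mV.
V_a = V_low + 310·LSB = 0.726562 V; V_b = V_low + 311·LSB = 0.728906 V.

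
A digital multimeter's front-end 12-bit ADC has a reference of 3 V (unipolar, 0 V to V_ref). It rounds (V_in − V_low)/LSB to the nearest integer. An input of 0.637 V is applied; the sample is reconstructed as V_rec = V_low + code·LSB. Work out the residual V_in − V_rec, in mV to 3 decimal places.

One LSB is 3 V / 4096 = 0.732 mV.
(V_in − V_low)/LSB = (0.637 − 0)/0.000732422 = 869.7173 → code 870 (round).
Code 870 maps back to 0 + 870×0.000732422 V = 0.63720703 V.
Error = 0.637 − 0.63720703 = -0.000207031 V = -0.207 mV.

-0.207 mV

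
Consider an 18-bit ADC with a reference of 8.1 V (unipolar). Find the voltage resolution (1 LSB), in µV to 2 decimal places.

Full-scale span = 8.1 V.
LSB = 8.1 / 2^18 = 8.1 / 262144 = 3.0899e-05 V = 30.90 µV.

30.90 µV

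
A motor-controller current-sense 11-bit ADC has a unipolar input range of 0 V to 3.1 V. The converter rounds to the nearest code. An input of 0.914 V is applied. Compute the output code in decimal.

code 604

With 2048 levels over 3.1 V, one step is 1.514 mV.
Input sits at 603.830 steps above V_low.
round(603.830) = 604.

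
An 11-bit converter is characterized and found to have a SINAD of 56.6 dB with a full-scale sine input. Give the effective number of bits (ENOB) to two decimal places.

ENOB = (SINAD − 1.76) / 6.02 = (56.6 − 1.76)/6.02 = 9.110.

9.11 bits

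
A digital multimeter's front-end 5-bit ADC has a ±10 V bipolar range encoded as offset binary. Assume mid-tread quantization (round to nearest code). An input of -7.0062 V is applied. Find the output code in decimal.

code 5

LSB = 20 V / 32 = 0.6250 V.
(-7.0062 − (−10)) / 0.625 = 4.790 LSBs.
So the output code is 5.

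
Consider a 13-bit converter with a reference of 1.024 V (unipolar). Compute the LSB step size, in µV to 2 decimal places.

125.00 µV

Full-scale span = 1.024 V.
LSB = 1.024 / 2^13 = 1.024 / 8192 = 0.000125 V = 125.00 µV.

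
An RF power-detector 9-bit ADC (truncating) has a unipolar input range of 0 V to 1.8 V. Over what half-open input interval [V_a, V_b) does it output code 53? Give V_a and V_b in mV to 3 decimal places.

[186.328 mV, 189.844 mV)

LSB = 1.8/2^9 = 3.516 mV.
V_a = V_low + 53·LSB = 0.186328 V; V_b = V_low + 54·LSB = 0.189844 V.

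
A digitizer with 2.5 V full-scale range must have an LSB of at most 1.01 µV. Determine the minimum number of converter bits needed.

Number of steps required ≥ 2.5 V / 1.01 µV = 2475247.52.
Need 2^N ≥ 2475247.52; 2^21 = 2097152, 2^22 = 4194304.
Minimum N = 22.

22 bits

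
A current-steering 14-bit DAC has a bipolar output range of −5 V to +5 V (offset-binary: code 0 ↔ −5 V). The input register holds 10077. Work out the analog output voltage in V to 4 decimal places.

1.1505 V

LSB = 10 V / 2^14 = 0.610 mV.
V_out = (−5) + 10077 × 0.000610352 V = 1.15051 V.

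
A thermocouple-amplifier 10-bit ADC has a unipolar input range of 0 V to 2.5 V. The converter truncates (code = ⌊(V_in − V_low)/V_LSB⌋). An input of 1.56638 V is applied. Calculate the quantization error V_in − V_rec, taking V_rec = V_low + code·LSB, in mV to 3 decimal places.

LSB = 2.5/2^10 = 2.441 mV.
(V_in − V_low)/LSB = (1.56638 − 0)/0.00244141 = 641.5892 → code 641 (floor).
Reconstructed: 1.5649414 V.
Error = 1.56638 − 1.5649414 = 0.00143859 V = 1.439 mV.

1.439 mV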